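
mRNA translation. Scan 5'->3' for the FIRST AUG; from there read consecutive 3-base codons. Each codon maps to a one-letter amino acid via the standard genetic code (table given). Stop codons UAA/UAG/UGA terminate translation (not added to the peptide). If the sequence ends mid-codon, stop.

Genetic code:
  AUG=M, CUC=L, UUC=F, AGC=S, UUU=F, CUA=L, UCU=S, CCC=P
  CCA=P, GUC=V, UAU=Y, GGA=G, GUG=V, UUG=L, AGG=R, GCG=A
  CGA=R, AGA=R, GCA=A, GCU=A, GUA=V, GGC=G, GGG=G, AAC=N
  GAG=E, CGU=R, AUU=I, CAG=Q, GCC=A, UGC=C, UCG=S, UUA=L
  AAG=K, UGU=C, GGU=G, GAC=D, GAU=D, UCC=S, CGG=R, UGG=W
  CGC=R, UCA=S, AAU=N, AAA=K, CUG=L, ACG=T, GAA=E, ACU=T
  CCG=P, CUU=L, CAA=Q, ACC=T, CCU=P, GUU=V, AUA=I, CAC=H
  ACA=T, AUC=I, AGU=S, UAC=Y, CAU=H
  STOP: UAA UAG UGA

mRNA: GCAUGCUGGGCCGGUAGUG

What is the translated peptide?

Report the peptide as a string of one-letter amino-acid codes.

start AUG at pos 2
pos 2: AUG -> M; peptide=M
pos 5: CUG -> L; peptide=ML
pos 8: GGC -> G; peptide=MLG
pos 11: CGG -> R; peptide=MLGR
pos 14: UAG -> STOP

Answer: MLGR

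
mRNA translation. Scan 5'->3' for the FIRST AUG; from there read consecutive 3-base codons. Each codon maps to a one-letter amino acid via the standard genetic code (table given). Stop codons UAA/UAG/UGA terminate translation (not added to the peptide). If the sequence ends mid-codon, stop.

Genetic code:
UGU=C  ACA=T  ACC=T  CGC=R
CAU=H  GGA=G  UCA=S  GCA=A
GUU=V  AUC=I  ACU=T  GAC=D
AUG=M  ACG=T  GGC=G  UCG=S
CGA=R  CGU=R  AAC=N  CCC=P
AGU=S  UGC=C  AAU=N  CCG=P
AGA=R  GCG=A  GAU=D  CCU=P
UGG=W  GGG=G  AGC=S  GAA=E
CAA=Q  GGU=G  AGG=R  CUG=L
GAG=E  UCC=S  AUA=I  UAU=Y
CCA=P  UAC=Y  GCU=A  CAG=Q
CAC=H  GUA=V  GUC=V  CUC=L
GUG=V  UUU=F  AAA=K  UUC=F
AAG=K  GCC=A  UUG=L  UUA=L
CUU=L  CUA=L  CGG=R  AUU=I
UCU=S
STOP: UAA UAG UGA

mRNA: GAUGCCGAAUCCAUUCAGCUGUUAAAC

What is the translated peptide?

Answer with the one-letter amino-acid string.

start AUG at pos 1
pos 1: AUG -> M; peptide=M
pos 4: CCG -> P; peptide=MP
pos 7: AAU -> N; peptide=MPN
pos 10: CCA -> P; peptide=MPNP
pos 13: UUC -> F; peptide=MPNPF
pos 16: AGC -> S; peptide=MPNPFS
pos 19: UGU -> C; peptide=MPNPFSC
pos 22: UAA -> STOP

Answer: MPNPFSC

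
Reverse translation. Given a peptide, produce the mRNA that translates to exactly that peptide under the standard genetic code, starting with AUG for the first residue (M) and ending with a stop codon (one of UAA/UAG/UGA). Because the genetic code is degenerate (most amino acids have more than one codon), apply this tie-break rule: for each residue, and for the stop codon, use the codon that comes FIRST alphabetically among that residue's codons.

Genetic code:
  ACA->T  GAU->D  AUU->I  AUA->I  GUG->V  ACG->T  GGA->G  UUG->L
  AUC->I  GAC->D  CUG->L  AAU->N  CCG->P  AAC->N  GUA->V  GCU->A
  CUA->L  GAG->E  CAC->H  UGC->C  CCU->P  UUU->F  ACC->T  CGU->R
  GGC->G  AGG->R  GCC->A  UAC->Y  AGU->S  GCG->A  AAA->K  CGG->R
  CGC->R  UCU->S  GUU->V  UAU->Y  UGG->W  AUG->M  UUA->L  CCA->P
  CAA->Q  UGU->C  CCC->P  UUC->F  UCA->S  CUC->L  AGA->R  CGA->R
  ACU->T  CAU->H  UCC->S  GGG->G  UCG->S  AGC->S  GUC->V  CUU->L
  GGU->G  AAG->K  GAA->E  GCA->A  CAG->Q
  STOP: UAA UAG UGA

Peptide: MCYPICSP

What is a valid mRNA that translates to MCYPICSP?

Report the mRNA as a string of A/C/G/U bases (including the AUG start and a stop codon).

residue 1: M -> AUG (start codon)
residue 2: C codons sorted = UGC,UGU -> pick first = UGC
residue 3: Y codons sorted = UAC,UAU -> pick first = UAC
residue 4: P codons sorted = CCA,CCC,CCG,CCU -> pick first = CCA
residue 5: I codons sorted = AUA,AUC,AUU -> pick first = AUA
residue 6: C codons sorted = UGC,UGU -> pick first = UGC
residue 7: S codons sorted = AGC,AGU,UCA,UCC,UCG,UCU -> pick first = AGC
residue 8: P codons sorted = CCA,CCC,CCG,CCU -> pick first = CCA
terminator: stop codons sorted = UAA,UAG,UGA -> pick first = UAA

Answer: mRNA: AUGUGCUACCCAAUAUGCAGCCCAUAA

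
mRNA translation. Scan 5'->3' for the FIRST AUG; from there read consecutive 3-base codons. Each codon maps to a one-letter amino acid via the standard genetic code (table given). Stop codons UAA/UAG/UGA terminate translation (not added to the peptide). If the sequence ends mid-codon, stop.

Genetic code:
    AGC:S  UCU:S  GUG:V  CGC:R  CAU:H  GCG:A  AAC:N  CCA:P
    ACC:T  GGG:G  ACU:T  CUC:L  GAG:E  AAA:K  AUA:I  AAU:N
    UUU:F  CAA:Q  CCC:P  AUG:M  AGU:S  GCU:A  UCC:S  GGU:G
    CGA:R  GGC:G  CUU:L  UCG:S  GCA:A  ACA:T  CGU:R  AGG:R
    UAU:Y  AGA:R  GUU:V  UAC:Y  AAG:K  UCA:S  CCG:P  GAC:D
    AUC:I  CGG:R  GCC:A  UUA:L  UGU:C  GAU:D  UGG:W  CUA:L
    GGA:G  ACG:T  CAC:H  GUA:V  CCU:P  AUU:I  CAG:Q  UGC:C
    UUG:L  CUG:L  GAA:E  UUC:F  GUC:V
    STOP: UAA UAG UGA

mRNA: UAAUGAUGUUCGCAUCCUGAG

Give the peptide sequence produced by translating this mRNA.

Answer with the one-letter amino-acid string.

start AUG at pos 2
pos 2: AUG -> M; peptide=M
pos 5: AUG -> M; peptide=MM
pos 8: UUC -> F; peptide=MMF
pos 11: GCA -> A; peptide=MMFA
pos 14: UCC -> S; peptide=MMFAS
pos 17: UGA -> STOP

Answer: MMFAS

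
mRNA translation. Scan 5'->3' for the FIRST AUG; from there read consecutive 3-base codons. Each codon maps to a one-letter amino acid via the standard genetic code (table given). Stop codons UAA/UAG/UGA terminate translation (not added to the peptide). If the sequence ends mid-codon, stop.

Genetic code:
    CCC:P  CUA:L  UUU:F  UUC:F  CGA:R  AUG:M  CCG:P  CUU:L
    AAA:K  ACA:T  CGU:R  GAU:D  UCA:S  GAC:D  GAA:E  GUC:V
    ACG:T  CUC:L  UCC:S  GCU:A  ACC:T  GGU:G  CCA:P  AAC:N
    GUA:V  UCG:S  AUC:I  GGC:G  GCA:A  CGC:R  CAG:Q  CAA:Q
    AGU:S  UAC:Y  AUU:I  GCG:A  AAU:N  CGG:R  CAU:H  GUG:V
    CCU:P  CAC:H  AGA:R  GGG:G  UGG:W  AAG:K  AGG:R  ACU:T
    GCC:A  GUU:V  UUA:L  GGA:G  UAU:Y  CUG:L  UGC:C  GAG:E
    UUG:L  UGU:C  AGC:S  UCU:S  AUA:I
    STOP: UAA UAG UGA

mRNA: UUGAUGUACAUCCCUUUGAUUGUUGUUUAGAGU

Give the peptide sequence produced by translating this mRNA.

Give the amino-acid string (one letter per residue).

start AUG at pos 3
pos 3: AUG -> M; peptide=M
pos 6: UAC -> Y; peptide=MY
pos 9: AUC -> I; peptide=MYI
pos 12: CCU -> P; peptide=MYIP
pos 15: UUG -> L; peptide=MYIPL
pos 18: AUU -> I; peptide=MYIPLI
pos 21: GUU -> V; peptide=MYIPLIV
pos 24: GUU -> V; peptide=MYIPLIVV
pos 27: UAG -> STOP

Answer: MYIPLIVV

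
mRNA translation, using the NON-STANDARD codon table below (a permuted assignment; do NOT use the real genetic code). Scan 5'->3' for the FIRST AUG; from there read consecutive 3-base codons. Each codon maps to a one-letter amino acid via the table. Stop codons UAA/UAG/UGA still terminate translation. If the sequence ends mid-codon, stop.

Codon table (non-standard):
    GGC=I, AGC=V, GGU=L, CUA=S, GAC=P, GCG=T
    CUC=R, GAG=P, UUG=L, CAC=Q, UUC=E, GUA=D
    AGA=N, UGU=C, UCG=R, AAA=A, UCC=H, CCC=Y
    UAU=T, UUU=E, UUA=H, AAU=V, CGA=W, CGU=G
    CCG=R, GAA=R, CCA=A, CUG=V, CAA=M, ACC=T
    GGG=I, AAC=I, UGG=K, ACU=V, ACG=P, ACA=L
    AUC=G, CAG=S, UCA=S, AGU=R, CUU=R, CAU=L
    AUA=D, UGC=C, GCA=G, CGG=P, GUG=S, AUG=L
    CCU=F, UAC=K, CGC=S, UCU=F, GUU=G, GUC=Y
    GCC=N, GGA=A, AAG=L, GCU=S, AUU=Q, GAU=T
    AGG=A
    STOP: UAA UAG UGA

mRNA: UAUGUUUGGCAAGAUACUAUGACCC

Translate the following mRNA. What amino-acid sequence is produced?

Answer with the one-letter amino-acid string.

start AUG at pos 1
pos 1: AUG -> L; peptide=L
pos 4: UUU -> E; peptide=LE
pos 7: GGC -> I; peptide=LEI
pos 10: AAG -> L; peptide=LEIL
pos 13: AUA -> D; peptide=LEILD
pos 16: CUA -> S; peptide=LEILDS
pos 19: UGA -> STOP

Answer: LEILDS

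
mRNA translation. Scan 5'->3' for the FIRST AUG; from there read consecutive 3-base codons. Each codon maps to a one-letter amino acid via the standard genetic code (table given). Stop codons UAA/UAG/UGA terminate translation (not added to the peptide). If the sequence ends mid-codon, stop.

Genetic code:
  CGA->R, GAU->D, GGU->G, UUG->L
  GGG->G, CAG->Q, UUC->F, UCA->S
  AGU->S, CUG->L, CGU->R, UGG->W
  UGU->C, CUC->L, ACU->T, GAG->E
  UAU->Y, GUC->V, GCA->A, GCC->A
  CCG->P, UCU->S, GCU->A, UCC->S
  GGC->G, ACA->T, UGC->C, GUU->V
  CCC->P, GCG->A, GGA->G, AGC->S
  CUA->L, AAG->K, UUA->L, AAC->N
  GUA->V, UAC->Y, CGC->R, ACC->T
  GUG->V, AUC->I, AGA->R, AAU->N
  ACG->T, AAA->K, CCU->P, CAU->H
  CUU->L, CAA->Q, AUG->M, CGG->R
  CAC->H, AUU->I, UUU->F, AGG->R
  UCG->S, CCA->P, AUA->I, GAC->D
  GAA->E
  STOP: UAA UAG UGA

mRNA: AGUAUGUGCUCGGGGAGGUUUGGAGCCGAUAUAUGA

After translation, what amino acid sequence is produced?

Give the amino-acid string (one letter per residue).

Answer: MCSGRFGADI

Derivation:
start AUG at pos 3
pos 3: AUG -> M; peptide=M
pos 6: UGC -> C; peptide=MC
pos 9: UCG -> S; peptide=MCS
pos 12: GGG -> G; peptide=MCSG
pos 15: AGG -> R; peptide=MCSGR
pos 18: UUU -> F; peptide=MCSGRF
pos 21: GGA -> G; peptide=MCSGRFG
pos 24: GCC -> A; peptide=MCSGRFGA
pos 27: GAU -> D; peptide=MCSGRFGAD
pos 30: AUA -> I; peptide=MCSGRFGADI
pos 33: UGA -> STOP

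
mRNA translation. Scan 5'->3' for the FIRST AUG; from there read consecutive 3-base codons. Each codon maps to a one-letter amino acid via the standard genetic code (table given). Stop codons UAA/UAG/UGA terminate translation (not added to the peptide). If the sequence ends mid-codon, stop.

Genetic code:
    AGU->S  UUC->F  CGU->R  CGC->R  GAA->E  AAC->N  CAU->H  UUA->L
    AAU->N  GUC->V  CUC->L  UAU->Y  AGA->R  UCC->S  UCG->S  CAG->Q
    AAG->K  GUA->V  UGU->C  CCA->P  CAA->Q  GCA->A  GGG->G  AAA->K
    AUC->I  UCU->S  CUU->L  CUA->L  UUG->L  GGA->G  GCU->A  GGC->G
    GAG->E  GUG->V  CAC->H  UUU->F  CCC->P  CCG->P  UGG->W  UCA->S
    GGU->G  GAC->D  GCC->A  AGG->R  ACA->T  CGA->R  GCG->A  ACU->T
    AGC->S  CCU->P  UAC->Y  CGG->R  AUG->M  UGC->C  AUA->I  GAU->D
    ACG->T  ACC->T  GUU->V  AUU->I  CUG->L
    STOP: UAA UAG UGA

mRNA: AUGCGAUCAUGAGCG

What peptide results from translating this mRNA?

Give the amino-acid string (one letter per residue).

Answer: MRS

Derivation:
start AUG at pos 0
pos 0: AUG -> M; peptide=M
pos 3: CGA -> R; peptide=MR
pos 6: UCA -> S; peptide=MRS
pos 9: UGA -> STOP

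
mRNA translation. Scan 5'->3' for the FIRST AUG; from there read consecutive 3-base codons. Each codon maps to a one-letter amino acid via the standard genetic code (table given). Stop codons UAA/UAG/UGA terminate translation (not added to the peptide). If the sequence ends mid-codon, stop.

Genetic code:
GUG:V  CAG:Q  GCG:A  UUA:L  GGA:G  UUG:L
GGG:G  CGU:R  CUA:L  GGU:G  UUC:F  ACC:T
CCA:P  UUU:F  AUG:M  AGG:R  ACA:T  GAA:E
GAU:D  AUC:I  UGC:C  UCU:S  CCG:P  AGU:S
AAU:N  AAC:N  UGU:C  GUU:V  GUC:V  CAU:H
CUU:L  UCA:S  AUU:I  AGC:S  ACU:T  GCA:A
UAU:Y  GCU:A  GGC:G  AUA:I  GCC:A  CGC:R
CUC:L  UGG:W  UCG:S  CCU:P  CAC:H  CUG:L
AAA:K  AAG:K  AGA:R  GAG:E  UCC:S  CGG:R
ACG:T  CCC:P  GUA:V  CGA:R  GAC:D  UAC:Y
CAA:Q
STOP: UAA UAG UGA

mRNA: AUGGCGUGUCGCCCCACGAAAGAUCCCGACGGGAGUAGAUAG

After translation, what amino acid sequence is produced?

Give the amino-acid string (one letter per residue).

start AUG at pos 0
pos 0: AUG -> M; peptide=M
pos 3: GCG -> A; peptide=MA
pos 6: UGU -> C; peptide=MAC
pos 9: CGC -> R; peptide=MACR
pos 12: CCC -> P; peptide=MACRP
pos 15: ACG -> T; peptide=MACRPT
pos 18: AAA -> K; peptide=MACRPTK
pos 21: GAU -> D; peptide=MACRPTKD
pos 24: CCC -> P; peptide=MACRPTKDP
pos 27: GAC -> D; peptide=MACRPTKDPD
pos 30: GGG -> G; peptide=MACRPTKDPDG
pos 33: AGU -> S; peptide=MACRPTKDPDGS
pos 36: AGA -> R; peptide=MACRPTKDPDGSR
pos 39: UAG -> STOP

Answer: MACRPTKDPDGSR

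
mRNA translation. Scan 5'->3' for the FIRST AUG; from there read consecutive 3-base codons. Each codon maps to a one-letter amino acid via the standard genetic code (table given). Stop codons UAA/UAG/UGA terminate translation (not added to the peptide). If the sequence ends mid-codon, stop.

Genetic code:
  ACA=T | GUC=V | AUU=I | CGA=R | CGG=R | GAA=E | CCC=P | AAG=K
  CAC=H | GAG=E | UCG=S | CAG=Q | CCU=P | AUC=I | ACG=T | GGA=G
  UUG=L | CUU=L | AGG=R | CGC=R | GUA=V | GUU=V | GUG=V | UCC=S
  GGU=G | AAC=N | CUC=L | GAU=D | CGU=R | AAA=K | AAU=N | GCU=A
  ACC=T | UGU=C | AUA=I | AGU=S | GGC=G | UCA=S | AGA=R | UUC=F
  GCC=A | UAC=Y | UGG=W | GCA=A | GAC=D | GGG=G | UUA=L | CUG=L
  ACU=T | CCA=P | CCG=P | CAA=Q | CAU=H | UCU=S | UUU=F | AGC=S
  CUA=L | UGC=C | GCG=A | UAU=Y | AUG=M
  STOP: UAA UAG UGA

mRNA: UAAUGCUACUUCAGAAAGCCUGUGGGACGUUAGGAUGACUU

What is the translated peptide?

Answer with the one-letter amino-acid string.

start AUG at pos 2
pos 2: AUG -> M; peptide=M
pos 5: CUA -> L; peptide=ML
pos 8: CUU -> L; peptide=MLL
pos 11: CAG -> Q; peptide=MLLQ
pos 14: AAA -> K; peptide=MLLQK
pos 17: GCC -> A; peptide=MLLQKA
pos 20: UGU -> C; peptide=MLLQKAC
pos 23: GGG -> G; peptide=MLLQKACG
pos 26: ACG -> T; peptide=MLLQKACGT
pos 29: UUA -> L; peptide=MLLQKACGTL
pos 32: GGA -> G; peptide=MLLQKACGTLG
pos 35: UGA -> STOP

Answer: MLLQKACGTLG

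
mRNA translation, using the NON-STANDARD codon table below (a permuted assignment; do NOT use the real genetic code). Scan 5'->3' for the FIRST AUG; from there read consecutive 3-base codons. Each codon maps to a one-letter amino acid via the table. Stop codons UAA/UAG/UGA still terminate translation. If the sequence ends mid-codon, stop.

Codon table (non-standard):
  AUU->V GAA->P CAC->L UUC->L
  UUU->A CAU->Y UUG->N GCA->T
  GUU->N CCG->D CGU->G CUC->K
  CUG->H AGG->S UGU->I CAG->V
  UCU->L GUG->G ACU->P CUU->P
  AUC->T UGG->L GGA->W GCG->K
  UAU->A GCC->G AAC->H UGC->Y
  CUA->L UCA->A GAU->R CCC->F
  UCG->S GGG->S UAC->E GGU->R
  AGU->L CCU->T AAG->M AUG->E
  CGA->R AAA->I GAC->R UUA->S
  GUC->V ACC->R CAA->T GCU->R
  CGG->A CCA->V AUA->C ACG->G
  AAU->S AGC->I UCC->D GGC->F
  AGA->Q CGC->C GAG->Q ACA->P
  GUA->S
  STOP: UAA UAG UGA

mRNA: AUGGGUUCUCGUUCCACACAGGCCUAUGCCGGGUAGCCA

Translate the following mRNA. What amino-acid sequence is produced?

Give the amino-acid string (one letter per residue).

Answer: ERLGDPVGAGS

Derivation:
start AUG at pos 0
pos 0: AUG -> E; peptide=E
pos 3: GGU -> R; peptide=ER
pos 6: UCU -> L; peptide=ERL
pos 9: CGU -> G; peptide=ERLG
pos 12: UCC -> D; peptide=ERLGD
pos 15: ACA -> P; peptide=ERLGDP
pos 18: CAG -> V; peptide=ERLGDPV
pos 21: GCC -> G; peptide=ERLGDPVG
pos 24: UAU -> A; peptide=ERLGDPVGA
pos 27: GCC -> G; peptide=ERLGDPVGAG
pos 30: GGG -> S; peptide=ERLGDPVGAGS
pos 33: UAG -> STOP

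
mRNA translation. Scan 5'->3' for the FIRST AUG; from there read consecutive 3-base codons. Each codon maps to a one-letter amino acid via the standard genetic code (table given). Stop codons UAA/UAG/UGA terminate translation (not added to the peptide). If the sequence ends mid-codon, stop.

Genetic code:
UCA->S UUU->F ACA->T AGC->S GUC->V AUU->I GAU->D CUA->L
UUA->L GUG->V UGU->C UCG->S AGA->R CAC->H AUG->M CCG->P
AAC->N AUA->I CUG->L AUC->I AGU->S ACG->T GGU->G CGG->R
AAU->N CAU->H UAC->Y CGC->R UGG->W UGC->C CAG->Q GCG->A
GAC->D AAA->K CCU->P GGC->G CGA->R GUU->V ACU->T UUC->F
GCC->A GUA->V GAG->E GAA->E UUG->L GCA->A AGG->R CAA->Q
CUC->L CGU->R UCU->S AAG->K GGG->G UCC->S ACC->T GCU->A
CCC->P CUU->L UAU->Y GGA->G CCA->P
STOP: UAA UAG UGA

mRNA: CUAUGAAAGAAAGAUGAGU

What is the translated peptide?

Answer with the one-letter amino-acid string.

start AUG at pos 2
pos 2: AUG -> M; peptide=M
pos 5: AAA -> K; peptide=MK
pos 8: GAA -> E; peptide=MKE
pos 11: AGA -> R; peptide=MKER
pos 14: UGA -> STOP

Answer: MKER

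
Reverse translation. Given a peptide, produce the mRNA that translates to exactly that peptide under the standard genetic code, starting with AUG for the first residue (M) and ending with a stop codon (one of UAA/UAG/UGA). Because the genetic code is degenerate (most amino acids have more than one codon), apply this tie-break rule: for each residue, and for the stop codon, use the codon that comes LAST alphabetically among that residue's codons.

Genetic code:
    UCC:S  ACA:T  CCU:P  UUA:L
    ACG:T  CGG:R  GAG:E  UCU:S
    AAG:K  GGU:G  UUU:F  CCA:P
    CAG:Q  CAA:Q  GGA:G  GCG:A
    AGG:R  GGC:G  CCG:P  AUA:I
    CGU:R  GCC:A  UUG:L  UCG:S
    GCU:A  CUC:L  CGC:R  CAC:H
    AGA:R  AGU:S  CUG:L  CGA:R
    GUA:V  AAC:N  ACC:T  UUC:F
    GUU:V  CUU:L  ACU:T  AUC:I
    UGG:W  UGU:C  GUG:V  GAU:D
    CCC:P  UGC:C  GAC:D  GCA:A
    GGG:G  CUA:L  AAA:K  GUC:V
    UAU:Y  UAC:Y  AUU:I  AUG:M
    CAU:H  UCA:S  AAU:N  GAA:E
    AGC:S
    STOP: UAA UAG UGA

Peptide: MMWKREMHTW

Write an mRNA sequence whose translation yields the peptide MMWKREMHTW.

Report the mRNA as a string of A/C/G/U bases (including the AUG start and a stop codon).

Answer: mRNA: AUGAUGUGGAAGCGUGAGAUGCAUACUUGGUGA

Derivation:
residue 1: M -> AUG (start codon)
residue 2: M -> AUG (only codon)
residue 3: W -> UGG (only codon)
residue 4: K codons sorted = AAA,AAG -> pick last = AAG
residue 5: R codons sorted = AGA,AGG,CGA,CGC,CGG,CGU -> pick last = CGU
residue 6: E codons sorted = GAA,GAG -> pick last = GAG
residue 7: M -> AUG (only codon)
residue 8: H codons sorted = CAC,CAU -> pick last = CAU
residue 9: T codons sorted = ACA,ACC,ACG,ACU -> pick last = ACU
residue 10: W -> UGG (only codon)
terminator: stop codons sorted = UAA,UAG,UGA -> pick last = UGA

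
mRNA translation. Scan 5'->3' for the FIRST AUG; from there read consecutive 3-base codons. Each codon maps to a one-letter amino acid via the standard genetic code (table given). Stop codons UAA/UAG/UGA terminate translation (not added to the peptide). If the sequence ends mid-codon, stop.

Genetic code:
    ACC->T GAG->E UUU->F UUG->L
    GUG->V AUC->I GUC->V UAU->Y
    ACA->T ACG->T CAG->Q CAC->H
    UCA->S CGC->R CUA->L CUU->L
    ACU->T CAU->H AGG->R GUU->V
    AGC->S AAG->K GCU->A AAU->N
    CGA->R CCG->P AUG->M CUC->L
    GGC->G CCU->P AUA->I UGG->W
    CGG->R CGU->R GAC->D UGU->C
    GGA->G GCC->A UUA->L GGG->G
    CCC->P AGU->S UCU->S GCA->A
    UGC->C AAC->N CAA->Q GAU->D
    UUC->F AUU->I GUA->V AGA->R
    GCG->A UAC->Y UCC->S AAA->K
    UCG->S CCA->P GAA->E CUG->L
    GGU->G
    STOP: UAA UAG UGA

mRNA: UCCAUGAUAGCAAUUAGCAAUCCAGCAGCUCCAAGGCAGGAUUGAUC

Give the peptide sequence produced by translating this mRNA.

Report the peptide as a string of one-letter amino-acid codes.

Answer: MIAISNPAAPRQD

Derivation:
start AUG at pos 3
pos 3: AUG -> M; peptide=M
pos 6: AUA -> I; peptide=MI
pos 9: GCA -> A; peptide=MIA
pos 12: AUU -> I; peptide=MIAI
pos 15: AGC -> S; peptide=MIAIS
pos 18: AAU -> N; peptide=MIAISN
pos 21: CCA -> P; peptide=MIAISNP
pos 24: GCA -> A; peptide=MIAISNPA
pos 27: GCU -> A; peptide=MIAISNPAA
pos 30: CCA -> P; peptide=MIAISNPAAP
pos 33: AGG -> R; peptide=MIAISNPAAPR
pos 36: CAG -> Q; peptide=MIAISNPAAPRQ
pos 39: GAU -> D; peptide=MIAISNPAAPRQD
pos 42: UGA -> STOP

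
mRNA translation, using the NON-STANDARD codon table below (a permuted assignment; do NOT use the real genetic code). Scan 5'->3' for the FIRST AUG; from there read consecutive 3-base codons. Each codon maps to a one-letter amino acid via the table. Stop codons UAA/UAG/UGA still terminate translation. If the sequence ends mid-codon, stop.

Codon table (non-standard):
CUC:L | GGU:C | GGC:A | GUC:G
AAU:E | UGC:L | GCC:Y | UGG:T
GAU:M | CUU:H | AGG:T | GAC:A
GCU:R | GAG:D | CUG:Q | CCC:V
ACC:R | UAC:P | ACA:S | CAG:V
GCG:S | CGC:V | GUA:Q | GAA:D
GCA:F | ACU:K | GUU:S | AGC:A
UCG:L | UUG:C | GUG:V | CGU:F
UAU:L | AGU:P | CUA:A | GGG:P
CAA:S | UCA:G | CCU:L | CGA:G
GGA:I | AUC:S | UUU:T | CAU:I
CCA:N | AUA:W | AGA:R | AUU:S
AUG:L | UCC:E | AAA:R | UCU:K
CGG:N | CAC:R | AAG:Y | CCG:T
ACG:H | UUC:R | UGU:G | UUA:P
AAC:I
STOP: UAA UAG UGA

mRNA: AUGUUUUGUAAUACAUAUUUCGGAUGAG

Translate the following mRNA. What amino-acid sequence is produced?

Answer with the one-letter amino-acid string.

Answer: LTGESLRI

Derivation:
start AUG at pos 0
pos 0: AUG -> L; peptide=L
pos 3: UUU -> T; peptide=LT
pos 6: UGU -> G; peptide=LTG
pos 9: AAU -> E; peptide=LTGE
pos 12: ACA -> S; peptide=LTGES
pos 15: UAU -> L; peptide=LTGESL
pos 18: UUC -> R; peptide=LTGESLR
pos 21: GGA -> I; peptide=LTGESLRI
pos 24: UGA -> STOP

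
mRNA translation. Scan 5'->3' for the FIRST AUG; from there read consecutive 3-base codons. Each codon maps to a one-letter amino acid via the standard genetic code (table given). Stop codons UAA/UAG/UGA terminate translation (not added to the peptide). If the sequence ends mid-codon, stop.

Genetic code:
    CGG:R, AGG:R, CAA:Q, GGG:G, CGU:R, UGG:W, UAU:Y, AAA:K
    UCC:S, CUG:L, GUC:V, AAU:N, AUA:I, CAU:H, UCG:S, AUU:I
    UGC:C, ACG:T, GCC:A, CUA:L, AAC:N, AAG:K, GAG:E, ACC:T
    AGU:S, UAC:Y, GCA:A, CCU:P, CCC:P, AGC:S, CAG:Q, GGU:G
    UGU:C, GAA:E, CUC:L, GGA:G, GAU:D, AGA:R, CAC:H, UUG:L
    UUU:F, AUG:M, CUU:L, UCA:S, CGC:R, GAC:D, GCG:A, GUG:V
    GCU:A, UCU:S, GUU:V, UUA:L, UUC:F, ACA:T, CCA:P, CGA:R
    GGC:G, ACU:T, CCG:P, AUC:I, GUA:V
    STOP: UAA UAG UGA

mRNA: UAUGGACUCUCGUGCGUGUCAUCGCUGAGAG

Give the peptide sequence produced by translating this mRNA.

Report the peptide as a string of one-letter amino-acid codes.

start AUG at pos 1
pos 1: AUG -> M; peptide=M
pos 4: GAC -> D; peptide=MD
pos 7: UCU -> S; peptide=MDS
pos 10: CGU -> R; peptide=MDSR
pos 13: GCG -> A; peptide=MDSRA
pos 16: UGU -> C; peptide=MDSRAC
pos 19: CAU -> H; peptide=MDSRACH
pos 22: CGC -> R; peptide=MDSRACHR
pos 25: UGA -> STOP

Answer: MDSRACHR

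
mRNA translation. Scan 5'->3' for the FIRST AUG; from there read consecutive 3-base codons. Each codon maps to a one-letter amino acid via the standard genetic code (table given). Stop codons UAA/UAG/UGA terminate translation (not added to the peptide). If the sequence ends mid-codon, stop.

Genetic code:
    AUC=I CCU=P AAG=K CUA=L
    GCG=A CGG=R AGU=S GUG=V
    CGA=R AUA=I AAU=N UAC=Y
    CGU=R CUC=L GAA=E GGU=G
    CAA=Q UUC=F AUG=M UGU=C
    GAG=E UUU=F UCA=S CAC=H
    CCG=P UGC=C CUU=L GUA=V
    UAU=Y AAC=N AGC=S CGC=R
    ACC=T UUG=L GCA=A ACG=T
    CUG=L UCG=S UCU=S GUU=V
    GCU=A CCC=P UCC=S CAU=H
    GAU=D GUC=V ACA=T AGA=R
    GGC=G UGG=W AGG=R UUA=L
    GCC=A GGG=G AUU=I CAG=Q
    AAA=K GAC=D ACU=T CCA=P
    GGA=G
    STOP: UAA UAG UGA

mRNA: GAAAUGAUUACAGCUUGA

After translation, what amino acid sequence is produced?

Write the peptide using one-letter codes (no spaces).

start AUG at pos 3
pos 3: AUG -> M; peptide=M
pos 6: AUU -> I; peptide=MI
pos 9: ACA -> T; peptide=MIT
pos 12: GCU -> A; peptide=MITA
pos 15: UGA -> STOP

Answer: MITA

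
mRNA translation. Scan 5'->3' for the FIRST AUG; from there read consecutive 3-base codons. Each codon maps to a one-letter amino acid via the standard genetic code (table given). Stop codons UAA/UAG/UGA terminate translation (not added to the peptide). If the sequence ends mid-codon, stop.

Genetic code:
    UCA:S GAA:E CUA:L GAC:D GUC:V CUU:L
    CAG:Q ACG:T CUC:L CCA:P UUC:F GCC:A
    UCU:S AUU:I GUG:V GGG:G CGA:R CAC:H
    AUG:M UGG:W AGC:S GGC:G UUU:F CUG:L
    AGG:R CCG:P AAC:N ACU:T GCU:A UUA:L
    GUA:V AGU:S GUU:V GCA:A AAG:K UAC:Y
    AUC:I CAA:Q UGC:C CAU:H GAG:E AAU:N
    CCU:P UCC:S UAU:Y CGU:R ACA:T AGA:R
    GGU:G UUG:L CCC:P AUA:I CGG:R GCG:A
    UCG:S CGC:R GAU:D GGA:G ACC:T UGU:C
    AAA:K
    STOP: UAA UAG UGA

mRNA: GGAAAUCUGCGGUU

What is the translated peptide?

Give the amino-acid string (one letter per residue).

Answer: (empty: no AUG start codon)

Derivation:
no AUG start codon found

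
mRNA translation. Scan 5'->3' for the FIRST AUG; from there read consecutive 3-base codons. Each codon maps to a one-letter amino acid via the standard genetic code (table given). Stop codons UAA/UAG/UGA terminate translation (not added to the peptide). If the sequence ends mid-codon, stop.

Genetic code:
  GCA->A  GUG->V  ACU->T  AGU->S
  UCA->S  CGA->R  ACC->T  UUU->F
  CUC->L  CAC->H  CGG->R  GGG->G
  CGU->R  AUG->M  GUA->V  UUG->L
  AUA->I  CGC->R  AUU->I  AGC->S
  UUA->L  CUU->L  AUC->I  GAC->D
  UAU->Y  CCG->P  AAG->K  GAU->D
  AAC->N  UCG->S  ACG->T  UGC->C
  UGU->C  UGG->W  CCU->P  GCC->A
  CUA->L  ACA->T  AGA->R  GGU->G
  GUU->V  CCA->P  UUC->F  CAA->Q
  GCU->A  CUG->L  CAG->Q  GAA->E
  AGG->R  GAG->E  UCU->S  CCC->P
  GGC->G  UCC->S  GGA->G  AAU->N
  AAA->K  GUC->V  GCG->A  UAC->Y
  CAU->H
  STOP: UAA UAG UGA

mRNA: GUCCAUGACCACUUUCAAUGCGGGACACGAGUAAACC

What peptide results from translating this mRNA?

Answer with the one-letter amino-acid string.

Answer: MTTFNAGHE

Derivation:
start AUG at pos 4
pos 4: AUG -> M; peptide=M
pos 7: ACC -> T; peptide=MT
pos 10: ACU -> T; peptide=MTT
pos 13: UUC -> F; peptide=MTTF
pos 16: AAU -> N; peptide=MTTFN
pos 19: GCG -> A; peptide=MTTFNA
pos 22: GGA -> G; peptide=MTTFNAG
pos 25: CAC -> H; peptide=MTTFNAGH
pos 28: GAG -> E; peptide=MTTFNAGHE
pos 31: UAA -> STOP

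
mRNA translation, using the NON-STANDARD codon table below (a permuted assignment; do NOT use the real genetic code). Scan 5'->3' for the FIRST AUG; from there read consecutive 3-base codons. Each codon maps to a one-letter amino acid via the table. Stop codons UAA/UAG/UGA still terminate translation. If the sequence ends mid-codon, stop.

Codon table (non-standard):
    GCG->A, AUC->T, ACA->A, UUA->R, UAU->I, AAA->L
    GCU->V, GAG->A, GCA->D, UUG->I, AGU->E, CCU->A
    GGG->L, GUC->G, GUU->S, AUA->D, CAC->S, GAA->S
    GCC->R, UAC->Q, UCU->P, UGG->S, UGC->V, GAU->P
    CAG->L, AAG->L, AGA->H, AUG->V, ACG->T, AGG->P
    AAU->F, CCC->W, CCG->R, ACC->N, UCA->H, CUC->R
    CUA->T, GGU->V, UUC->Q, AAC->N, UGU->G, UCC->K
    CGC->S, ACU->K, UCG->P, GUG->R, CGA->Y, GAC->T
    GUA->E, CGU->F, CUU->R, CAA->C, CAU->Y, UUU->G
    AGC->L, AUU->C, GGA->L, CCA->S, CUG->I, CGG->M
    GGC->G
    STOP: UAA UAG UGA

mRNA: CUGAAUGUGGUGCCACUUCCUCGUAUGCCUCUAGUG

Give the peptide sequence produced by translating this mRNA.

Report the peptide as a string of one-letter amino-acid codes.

Answer: VSVSQREVR

Derivation:
start AUG at pos 4
pos 4: AUG -> V; peptide=V
pos 7: UGG -> S; peptide=VS
pos 10: UGC -> V; peptide=VSV
pos 13: CAC -> S; peptide=VSVS
pos 16: UUC -> Q; peptide=VSVSQ
pos 19: CUC -> R; peptide=VSVSQR
pos 22: GUA -> E; peptide=VSVSQRE
pos 25: UGC -> V; peptide=VSVSQREV
pos 28: CUC -> R; peptide=VSVSQREVR
pos 31: UAG -> STOP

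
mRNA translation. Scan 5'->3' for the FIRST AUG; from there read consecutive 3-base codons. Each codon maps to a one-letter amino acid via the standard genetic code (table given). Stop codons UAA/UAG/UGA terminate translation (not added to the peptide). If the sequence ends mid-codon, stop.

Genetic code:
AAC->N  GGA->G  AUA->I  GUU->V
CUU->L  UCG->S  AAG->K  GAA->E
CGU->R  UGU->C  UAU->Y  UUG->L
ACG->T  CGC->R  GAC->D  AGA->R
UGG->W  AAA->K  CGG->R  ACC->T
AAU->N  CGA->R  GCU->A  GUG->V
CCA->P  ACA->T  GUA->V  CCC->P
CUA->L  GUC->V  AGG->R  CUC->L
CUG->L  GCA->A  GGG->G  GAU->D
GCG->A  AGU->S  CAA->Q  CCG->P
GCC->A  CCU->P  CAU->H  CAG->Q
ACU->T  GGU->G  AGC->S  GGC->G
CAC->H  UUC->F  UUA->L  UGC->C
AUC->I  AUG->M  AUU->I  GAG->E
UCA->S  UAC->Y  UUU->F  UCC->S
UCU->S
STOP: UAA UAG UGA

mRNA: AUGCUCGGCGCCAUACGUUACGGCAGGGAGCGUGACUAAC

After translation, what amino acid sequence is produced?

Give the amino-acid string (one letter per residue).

Answer: MLGAIRYGRERD

Derivation:
start AUG at pos 0
pos 0: AUG -> M; peptide=M
pos 3: CUC -> L; peptide=ML
pos 6: GGC -> G; peptide=MLG
pos 9: GCC -> A; peptide=MLGA
pos 12: AUA -> I; peptide=MLGAI
pos 15: CGU -> R; peptide=MLGAIR
pos 18: UAC -> Y; peptide=MLGAIRY
pos 21: GGC -> G; peptide=MLGAIRYG
pos 24: AGG -> R; peptide=MLGAIRYGR
pos 27: GAG -> E; peptide=MLGAIRYGRE
pos 30: CGU -> R; peptide=MLGAIRYGRER
pos 33: GAC -> D; peptide=MLGAIRYGRERD
pos 36: UAA -> STOP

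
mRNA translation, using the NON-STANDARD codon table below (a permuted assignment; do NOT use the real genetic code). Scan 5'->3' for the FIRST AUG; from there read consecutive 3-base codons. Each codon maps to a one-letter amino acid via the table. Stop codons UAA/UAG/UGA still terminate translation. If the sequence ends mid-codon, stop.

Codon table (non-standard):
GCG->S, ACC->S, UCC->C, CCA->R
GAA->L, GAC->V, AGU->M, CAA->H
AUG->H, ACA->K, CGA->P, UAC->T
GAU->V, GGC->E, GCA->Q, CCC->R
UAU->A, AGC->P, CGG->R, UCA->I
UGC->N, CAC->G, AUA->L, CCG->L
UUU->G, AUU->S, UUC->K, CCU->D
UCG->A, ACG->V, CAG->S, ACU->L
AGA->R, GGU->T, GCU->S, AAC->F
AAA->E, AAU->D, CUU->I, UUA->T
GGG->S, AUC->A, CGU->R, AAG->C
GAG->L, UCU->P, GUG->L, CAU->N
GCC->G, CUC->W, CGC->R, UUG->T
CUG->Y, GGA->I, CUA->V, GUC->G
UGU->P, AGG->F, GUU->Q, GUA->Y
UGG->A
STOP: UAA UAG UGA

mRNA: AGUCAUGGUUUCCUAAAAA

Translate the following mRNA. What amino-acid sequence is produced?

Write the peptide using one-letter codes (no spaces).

Answer: HQC

Derivation:
start AUG at pos 4
pos 4: AUG -> H; peptide=H
pos 7: GUU -> Q; peptide=HQ
pos 10: UCC -> C; peptide=HQC
pos 13: UAA -> STOP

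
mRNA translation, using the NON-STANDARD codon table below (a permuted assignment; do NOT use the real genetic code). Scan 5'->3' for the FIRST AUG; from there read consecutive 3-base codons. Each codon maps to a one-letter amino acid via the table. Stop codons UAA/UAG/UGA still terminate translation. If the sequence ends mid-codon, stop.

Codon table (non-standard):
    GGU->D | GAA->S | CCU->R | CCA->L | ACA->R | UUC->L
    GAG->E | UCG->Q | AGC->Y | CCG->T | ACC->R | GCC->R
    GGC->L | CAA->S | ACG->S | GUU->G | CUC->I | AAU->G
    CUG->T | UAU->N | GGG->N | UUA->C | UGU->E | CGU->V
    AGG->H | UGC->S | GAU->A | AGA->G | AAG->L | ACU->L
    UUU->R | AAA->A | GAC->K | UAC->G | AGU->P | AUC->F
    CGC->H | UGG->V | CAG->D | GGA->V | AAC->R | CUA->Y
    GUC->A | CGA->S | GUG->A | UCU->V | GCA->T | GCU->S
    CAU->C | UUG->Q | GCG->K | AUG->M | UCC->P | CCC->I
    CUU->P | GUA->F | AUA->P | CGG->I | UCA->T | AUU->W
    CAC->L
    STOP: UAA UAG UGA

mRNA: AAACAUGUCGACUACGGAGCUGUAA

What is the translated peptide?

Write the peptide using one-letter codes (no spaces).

Answer: MQLSET

Derivation:
start AUG at pos 4
pos 4: AUG -> M; peptide=M
pos 7: UCG -> Q; peptide=MQ
pos 10: ACU -> L; peptide=MQL
pos 13: ACG -> S; peptide=MQLS
pos 16: GAG -> E; peptide=MQLSE
pos 19: CUG -> T; peptide=MQLSET
pos 22: UAA -> STOP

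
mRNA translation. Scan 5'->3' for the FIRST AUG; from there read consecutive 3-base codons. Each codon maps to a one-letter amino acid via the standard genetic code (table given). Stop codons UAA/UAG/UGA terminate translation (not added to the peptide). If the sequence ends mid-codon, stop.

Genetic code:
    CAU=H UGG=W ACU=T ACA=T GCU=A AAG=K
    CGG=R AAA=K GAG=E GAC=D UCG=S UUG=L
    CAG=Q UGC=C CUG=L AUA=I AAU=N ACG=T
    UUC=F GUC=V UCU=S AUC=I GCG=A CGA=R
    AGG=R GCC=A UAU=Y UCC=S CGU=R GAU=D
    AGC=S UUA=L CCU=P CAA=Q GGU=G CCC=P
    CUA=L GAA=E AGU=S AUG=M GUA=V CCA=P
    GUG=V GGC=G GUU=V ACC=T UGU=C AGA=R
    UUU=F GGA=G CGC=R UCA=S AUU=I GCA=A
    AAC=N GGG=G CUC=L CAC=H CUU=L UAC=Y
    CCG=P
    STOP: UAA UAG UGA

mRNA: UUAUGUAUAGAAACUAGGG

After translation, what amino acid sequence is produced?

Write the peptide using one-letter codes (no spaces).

start AUG at pos 2
pos 2: AUG -> M; peptide=M
pos 5: UAU -> Y; peptide=MY
pos 8: AGA -> R; peptide=MYR
pos 11: AAC -> N; peptide=MYRN
pos 14: UAG -> STOP

Answer: MYRN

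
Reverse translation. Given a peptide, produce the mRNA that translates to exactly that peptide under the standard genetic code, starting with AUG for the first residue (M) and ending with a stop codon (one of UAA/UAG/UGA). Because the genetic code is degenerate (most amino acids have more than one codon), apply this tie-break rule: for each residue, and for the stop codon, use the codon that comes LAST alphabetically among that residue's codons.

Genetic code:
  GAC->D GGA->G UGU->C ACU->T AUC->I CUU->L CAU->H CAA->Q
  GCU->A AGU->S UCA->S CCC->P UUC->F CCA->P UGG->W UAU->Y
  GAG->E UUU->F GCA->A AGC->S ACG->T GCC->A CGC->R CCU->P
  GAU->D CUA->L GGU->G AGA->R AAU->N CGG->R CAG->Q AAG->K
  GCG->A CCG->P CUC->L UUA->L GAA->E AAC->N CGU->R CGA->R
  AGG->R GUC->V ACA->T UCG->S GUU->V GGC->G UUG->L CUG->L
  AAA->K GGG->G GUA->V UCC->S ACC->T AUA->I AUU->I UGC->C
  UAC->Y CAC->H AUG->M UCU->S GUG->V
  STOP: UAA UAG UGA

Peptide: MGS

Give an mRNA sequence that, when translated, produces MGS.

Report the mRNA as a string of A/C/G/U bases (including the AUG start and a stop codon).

Answer: mRNA: AUGGGUUCUUGA

Derivation:
residue 1: M -> AUG (start codon)
residue 2: G codons sorted = GGA,GGC,GGG,GGU -> pick last = GGU
residue 3: S codons sorted = AGC,AGU,UCA,UCC,UCG,UCU -> pick last = UCU
terminator: stop codons sorted = UAA,UAG,UGA -> pick last = UGA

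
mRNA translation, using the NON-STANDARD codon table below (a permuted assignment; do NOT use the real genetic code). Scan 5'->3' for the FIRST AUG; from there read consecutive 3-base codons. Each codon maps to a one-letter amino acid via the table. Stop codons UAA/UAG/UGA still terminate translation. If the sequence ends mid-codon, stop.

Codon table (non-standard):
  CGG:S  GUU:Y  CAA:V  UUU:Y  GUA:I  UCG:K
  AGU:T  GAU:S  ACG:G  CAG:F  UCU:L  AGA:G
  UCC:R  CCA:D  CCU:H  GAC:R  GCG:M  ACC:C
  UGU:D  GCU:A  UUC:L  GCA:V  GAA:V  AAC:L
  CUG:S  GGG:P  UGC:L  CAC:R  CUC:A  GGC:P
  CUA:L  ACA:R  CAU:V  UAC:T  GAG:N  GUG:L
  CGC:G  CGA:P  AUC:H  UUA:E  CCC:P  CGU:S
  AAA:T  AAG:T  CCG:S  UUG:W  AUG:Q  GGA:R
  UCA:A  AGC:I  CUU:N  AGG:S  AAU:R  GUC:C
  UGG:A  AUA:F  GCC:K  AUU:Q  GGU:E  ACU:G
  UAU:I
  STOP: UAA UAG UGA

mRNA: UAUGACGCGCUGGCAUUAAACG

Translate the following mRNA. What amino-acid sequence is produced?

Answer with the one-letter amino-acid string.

Answer: QGGAV

Derivation:
start AUG at pos 1
pos 1: AUG -> Q; peptide=Q
pos 4: ACG -> G; peptide=QG
pos 7: CGC -> G; peptide=QGG
pos 10: UGG -> A; peptide=QGGA
pos 13: CAU -> V; peptide=QGGAV
pos 16: UAA -> STOP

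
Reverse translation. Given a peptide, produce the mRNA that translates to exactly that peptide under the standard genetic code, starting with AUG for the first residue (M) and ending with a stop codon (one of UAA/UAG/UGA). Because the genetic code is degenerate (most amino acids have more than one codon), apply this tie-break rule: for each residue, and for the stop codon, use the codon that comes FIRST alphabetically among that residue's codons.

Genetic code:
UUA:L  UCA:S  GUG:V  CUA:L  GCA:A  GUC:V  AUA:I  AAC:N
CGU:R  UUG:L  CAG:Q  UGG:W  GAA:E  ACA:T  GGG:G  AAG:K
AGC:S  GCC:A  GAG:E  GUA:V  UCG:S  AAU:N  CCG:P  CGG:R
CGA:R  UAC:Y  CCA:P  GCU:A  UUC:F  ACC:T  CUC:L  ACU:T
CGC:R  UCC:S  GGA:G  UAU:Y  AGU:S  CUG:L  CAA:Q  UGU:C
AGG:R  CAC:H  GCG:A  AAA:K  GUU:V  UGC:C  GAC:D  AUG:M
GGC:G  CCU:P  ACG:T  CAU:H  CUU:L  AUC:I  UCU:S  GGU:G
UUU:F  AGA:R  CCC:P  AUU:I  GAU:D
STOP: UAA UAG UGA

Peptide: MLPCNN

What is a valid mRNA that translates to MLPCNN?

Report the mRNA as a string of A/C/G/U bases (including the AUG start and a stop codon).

Answer: mRNA: AUGCUACCAUGCAACAACUAA

Derivation:
residue 1: M -> AUG (start codon)
residue 2: L codons sorted = CUA,CUC,CUG,CUU,UUA,UUG -> pick first = CUA
residue 3: P codons sorted = CCA,CCC,CCG,CCU -> pick first = CCA
residue 4: C codons sorted = UGC,UGU -> pick first = UGC
residue 5: N codons sorted = AAC,AAU -> pick first = AAC
residue 6: N codons sorted = AAC,AAU -> pick first = AAC
terminator: stop codons sorted = UAA,UAG,UGA -> pick first = UAA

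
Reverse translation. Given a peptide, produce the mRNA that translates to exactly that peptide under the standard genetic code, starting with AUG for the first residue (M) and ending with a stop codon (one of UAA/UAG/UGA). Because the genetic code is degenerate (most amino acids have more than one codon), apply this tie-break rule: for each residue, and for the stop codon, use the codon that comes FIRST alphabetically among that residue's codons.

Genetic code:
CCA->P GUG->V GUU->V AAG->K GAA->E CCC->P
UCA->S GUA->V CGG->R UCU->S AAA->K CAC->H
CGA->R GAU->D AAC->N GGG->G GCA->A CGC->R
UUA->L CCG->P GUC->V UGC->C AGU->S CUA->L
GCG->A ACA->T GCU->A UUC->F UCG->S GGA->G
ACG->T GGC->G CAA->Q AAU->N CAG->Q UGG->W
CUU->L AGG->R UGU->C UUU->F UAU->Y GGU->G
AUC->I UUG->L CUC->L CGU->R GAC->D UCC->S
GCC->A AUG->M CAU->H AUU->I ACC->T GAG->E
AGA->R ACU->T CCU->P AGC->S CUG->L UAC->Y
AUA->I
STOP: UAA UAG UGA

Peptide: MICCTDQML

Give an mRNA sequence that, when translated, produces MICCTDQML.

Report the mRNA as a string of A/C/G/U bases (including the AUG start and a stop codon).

residue 1: M -> AUG (start codon)
residue 2: I codons sorted = AUA,AUC,AUU -> pick first = AUA
residue 3: C codons sorted = UGC,UGU -> pick first = UGC
residue 4: C codons sorted = UGC,UGU -> pick first = UGC
residue 5: T codons sorted = ACA,ACC,ACG,ACU -> pick first = ACA
residue 6: D codons sorted = GAC,GAU -> pick first = GAC
residue 7: Q codons sorted = CAA,CAG -> pick first = CAA
residue 8: M -> AUG (only codon)
residue 9: L codons sorted = CUA,CUC,CUG,CUU,UUA,UUG -> pick first = CUA
terminator: stop codons sorted = UAA,UAG,UGA -> pick first = UAA

Answer: mRNA: AUGAUAUGCUGCACAGACCAAAUGCUAUAA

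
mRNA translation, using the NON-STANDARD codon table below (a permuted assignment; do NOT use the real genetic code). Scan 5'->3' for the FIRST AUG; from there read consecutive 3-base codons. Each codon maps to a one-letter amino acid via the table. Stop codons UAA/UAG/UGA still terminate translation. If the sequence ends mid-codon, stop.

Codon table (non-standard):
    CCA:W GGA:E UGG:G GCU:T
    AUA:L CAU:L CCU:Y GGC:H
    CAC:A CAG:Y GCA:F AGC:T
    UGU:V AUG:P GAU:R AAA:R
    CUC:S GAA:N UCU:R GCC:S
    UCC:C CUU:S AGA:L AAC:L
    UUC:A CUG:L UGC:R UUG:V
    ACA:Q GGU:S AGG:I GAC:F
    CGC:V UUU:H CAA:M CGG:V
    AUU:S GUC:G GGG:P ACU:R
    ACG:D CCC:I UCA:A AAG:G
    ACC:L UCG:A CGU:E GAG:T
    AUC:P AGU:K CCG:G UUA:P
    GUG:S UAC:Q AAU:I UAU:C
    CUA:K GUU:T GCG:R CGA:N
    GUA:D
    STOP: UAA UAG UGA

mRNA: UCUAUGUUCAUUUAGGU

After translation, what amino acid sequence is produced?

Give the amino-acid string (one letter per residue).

start AUG at pos 3
pos 3: AUG -> P; peptide=P
pos 6: UUC -> A; peptide=PA
pos 9: AUU -> S; peptide=PAS
pos 12: UAG -> STOP

Answer: PAS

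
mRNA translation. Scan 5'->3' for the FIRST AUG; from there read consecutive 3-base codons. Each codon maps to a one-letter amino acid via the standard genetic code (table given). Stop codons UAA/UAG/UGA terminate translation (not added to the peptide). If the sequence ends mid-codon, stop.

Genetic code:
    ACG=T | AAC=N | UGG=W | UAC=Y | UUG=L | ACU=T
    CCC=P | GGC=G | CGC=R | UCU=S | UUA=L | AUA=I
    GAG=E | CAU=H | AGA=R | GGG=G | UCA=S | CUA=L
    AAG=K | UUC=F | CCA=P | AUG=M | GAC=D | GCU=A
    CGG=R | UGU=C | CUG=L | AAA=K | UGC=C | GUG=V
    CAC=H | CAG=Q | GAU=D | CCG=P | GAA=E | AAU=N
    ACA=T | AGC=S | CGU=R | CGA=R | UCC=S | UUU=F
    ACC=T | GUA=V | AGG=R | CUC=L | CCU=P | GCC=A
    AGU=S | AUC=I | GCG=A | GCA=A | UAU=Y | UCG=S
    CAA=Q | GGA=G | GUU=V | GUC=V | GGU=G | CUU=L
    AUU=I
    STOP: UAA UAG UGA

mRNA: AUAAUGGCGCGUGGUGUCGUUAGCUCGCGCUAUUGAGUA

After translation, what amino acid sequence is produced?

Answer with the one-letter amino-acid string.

Answer: MARGVVSSRY

Derivation:
start AUG at pos 3
pos 3: AUG -> M; peptide=M
pos 6: GCG -> A; peptide=MA
pos 9: CGU -> R; peptide=MAR
pos 12: GGU -> G; peptide=MARG
pos 15: GUC -> V; peptide=MARGV
pos 18: GUU -> V; peptide=MARGVV
pos 21: AGC -> S; peptide=MARGVVS
pos 24: UCG -> S; peptide=MARGVVSS
pos 27: CGC -> R; peptide=MARGVVSSR
pos 30: UAU -> Y; peptide=MARGVVSSRY
pos 33: UGA -> STOP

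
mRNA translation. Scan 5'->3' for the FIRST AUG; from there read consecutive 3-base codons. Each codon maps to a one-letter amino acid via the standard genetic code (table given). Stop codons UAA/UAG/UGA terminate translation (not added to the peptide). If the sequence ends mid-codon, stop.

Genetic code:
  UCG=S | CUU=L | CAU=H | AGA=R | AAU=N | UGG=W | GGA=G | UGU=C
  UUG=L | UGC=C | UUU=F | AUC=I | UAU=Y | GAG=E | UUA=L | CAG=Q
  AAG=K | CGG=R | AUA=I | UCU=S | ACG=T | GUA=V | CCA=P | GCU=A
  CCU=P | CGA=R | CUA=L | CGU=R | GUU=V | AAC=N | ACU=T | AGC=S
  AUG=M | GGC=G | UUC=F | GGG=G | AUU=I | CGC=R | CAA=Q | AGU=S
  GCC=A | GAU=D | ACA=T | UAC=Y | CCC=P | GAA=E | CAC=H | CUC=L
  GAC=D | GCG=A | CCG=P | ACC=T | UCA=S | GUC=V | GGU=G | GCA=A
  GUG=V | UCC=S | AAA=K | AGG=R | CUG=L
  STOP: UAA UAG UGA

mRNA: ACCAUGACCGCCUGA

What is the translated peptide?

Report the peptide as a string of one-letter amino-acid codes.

start AUG at pos 3
pos 3: AUG -> M; peptide=M
pos 6: ACC -> T; peptide=MT
pos 9: GCC -> A; peptide=MTA
pos 12: UGA -> STOP

Answer: MTA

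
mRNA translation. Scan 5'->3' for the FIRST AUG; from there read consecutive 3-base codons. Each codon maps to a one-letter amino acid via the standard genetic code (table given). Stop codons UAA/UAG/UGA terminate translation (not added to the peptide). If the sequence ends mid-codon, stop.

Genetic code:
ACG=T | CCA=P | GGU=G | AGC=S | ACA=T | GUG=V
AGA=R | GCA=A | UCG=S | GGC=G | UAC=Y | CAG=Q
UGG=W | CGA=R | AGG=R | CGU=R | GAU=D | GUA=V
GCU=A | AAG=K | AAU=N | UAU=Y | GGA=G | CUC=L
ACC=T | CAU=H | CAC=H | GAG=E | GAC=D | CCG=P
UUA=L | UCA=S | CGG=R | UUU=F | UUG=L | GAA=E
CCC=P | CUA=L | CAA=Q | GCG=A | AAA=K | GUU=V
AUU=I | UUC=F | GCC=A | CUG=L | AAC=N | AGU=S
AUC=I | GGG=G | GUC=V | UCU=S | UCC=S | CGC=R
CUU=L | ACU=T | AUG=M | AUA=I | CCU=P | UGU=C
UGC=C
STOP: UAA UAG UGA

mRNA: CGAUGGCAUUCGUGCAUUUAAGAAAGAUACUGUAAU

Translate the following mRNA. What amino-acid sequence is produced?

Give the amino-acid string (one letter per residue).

Answer: MAFVHLRKIL

Derivation:
start AUG at pos 2
pos 2: AUG -> M; peptide=M
pos 5: GCA -> A; peptide=MA
pos 8: UUC -> F; peptide=MAF
pos 11: GUG -> V; peptide=MAFV
pos 14: CAU -> H; peptide=MAFVH
pos 17: UUA -> L; peptide=MAFVHL
pos 20: AGA -> R; peptide=MAFVHLR
pos 23: AAG -> K; peptide=MAFVHLRK
pos 26: AUA -> I; peptide=MAFVHLRKI
pos 29: CUG -> L; peptide=MAFVHLRKIL
pos 32: UAA -> STOP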